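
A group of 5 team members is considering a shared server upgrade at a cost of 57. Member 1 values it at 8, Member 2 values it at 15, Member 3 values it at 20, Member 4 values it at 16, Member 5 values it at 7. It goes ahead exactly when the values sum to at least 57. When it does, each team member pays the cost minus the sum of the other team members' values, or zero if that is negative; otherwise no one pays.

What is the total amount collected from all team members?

24

Total value 66 ≥ cost 57, so it is built.
Member 1: others sum to 58; max(0, 57 - 58) = 0.
Member 2: others sum to 51; max(0, 57 - 51) = 6.
Member 3: others sum to 46; max(0, 57 - 46) = 11.
Member 4: others sum to 50; max(0, 57 - 50) = 7.
Member 5: others sum to 59; max(0, 57 - 59) = 0.
Total collected = 0 + 6 + 11 + 7 + 0 = 24.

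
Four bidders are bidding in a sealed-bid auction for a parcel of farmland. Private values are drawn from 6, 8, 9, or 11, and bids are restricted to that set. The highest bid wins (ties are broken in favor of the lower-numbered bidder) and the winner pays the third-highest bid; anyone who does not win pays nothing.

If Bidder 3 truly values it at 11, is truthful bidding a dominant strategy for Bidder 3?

Check each profile of the others' bids and compare truth against every alternative bid.
Others bid (6, 6, 11): truth gives 5, best alternative gives 0.
Others bid (6, 9, 6): truth gives 5, best alternative gives 0.
Others bid (9, 6, 6): truth gives 5, best alternative gives 0.
Others bid (6, 8, 11): truth gives 3, best alternative gives 0.
Others bid (6, 9, 8): truth gives 3, best alternative gives 0.
Others bid (8, 6, 11): truth gives 3, best alternative gives 0.
(Remaining 58 profiles checked similarly; truth is weakly best in each.)
In every case the truthful bid is at least as good as any alternative, so it is a dominant strategy.

Yes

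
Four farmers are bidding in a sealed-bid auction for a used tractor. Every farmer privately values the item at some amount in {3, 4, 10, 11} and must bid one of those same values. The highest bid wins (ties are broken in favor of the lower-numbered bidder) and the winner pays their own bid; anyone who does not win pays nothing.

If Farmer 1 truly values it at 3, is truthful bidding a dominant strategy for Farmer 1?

Yes

Check each profile of the others' bids and compare truth against every alternative bid.
Others bid (3, 3, 3): truth gives 0, best alternative gives -1.
Others bid (3, 3, 4): truth gives 0, best alternative gives -1.
Others bid (3, 4, 3): truth gives 0, best alternative gives -1.
Others bid (3, 4, 4): truth gives 0, best alternative gives -1.
Others bid (4, 3, 3): truth gives 0, best alternative gives -1.
Others bid (4, 3, 4): truth gives 0, best alternative gives -1.
(Remaining 58 profiles checked similarly; truth is weakly best in each.)
In every case the truthful bid is at least as good as any alternative, so it is a dominant strategy.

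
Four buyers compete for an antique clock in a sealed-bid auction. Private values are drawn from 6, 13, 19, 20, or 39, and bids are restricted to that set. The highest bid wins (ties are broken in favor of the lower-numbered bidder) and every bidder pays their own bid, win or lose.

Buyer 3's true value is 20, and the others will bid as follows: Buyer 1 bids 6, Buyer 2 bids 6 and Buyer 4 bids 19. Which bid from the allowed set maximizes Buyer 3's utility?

19

Bid 6: loses but pays 6, utility -6.
Bid 13: loses but pays 13, utility -13.
Bid 19: wins, pays 19, utility 20 - 19 = 1.
Bid 20: wins, pays 20, utility 20 - 20 = 0.
Bid 39: wins, pays 39, utility 20 - 39 = -19.
The best choice is 19 with utility 1.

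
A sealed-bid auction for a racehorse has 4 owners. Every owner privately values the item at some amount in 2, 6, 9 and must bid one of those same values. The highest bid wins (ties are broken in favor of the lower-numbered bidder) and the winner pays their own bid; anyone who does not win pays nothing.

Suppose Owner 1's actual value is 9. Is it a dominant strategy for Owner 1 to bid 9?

Consider the case where Owner 2 bids 2, Owner 3 bids 2 and Owner 4 bids 2.
Truthful bid 9: wins, pays 9, utility 9 - 9 = 0.
Bid 2 instead: wins, pays 2, utility 9 - 2 = 7.
Since 7 > 0, bidding 2 is strictly better here, so truthful bidding is not dominant.

No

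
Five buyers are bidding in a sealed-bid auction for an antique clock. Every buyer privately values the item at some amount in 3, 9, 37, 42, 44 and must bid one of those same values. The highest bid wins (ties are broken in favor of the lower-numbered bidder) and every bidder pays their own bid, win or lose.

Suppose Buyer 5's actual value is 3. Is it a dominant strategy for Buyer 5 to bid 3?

Yes

Check each profile of the others' bids and compare truth against every alternative bid.
Others bid (3, 3, 3, 9): truth gives -3, best alternative gives -9.
Others bid (3, 3, 3, 37): truth gives -3, best alternative gives -9.
Others bid (3, 3, 3, 42): truth gives -3, best alternative gives -9.
Others bid (3, 3, 3, 44): truth gives -3, best alternative gives -9.
Others bid (3, 3, 9, 3): truth gives -3, best alternative gives -9.
Others bid (3, 3, 9, 9): truth gives -3, best alternative gives -9.
(Remaining 619 profiles checked similarly; truth is weakly best in each.)
In every case the truthful bid is at least as good as any alternative, so it is a dominant strategy.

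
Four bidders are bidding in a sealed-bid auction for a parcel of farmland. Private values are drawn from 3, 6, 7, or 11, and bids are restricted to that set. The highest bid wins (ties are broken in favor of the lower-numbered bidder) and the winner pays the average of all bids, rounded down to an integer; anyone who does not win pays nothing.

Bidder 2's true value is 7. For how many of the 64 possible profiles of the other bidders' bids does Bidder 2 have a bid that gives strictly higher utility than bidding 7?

Others bid (3, 3, 3): truth gives 3; bid 6 gives 4 > 3. Violating.
Others bid (7, 3, 3): truth gives 0; bid 11 gives 1 > 0. Violating.
Others bid (7, 3, 6): truth gives 0; bid 11 gives 1 > 0. Violating.
Others bid (7, 6, 3): truth gives 0; bid 11 gives 1 > 0. Violating.
Others bid (3, 3, 6): truth gives 3; no alternative beats it.
Others bid (3, 3, 7): truth gives 2; no alternative beats it.
(Checking all 64 profiles: 4 have a profitable deviation, 60 do not.)

4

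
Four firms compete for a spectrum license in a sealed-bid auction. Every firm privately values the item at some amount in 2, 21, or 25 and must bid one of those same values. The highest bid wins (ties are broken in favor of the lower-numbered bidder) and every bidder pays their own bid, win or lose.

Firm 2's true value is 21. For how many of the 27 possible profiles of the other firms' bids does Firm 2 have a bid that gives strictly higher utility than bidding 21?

23

Others bid (2, 2, 25): truth gives -21; bid 2 gives -2 > -21. Violating.
Others bid (2, 21, 25): truth gives -21; bid 2 gives -2 > -21. Violating.
Others bid (2, 25, 2): truth gives -21; bid 2 gives -2 > -21. Violating.
Others bid (2, 25, 21): truth gives -21; bid 2 gives -2 > -21. Violating.
Others bid (2, 2, 2): truth gives 0; no alternative beats it.
Others bid (2, 2, 21): truth gives 0; no alternative beats it.
(Checking all 27 profiles: 23 have a profitable deviation, 4 do not.)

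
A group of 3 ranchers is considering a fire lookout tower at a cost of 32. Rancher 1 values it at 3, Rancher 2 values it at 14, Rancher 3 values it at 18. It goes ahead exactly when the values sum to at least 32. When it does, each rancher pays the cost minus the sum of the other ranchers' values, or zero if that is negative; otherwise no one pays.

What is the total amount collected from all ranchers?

Total value 35 ≥ cost 32, so it is built.
Rancher 1: others sum to 32; max(0, 32 - 32) = 0.
Rancher 2: others sum to 21; max(0, 32 - 21) = 11.
Rancher 3: others sum to 17; max(0, 32 - 17) = 15.
Total collected = 0 + 11 + 15 = 26.

26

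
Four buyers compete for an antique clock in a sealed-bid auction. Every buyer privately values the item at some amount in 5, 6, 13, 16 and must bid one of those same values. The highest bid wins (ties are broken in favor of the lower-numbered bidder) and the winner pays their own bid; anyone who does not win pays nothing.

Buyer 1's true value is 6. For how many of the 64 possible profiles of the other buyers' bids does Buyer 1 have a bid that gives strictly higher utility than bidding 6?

Others bid (5, 5, 5): truth gives 0; bid 5 gives 1 > 0. Violating.
Others bid (5, 5, 6): truth gives 0; no alternative beats it.
Others bid (5, 5, 13): truth gives 0; no alternative beats it.
(Checking all 64 profiles: 1 has a profitable deviation, 63 do not.)

1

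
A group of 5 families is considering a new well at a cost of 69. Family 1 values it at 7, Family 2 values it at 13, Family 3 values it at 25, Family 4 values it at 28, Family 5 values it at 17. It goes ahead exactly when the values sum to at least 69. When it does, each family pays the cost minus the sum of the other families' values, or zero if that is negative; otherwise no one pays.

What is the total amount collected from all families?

11

Total value 90 ≥ cost 69, so it is built.
Family 1: others sum to 83; max(0, 69 - 83) = 0.
Family 2: others sum to 77; max(0, 69 - 77) = 0.
Family 3: others sum to 65; max(0, 69 - 65) = 4.
Family 4: others sum to 62; max(0, 69 - 62) = 7.
Family 5: others sum to 73; max(0, 69 - 73) = 0.
Total collected = 0 + 0 + 4 + 7 + 0 = 11.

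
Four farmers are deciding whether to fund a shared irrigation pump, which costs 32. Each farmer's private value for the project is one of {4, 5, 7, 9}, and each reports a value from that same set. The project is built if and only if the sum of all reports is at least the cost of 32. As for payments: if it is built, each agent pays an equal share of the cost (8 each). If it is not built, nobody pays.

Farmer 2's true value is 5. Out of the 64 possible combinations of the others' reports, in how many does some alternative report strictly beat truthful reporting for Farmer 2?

1

Others report (9, 9, 9): truth gives -3; report 4 gives 0 > -3. Violating.
Others report (4, 4, 4): truth gives 0; no alternative beats it.
Others report (4, 4, 5): truth gives 0; no alternative beats it.
(Checking all 64 profiles: 1 has a profitable deviation, 63 do not.)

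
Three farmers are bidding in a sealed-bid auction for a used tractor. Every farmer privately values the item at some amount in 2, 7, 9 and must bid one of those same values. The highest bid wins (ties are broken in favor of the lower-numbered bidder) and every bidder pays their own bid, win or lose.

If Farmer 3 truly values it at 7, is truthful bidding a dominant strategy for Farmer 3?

No

Consider the case where Farmer 1 bids 2 and Farmer 2 bids 7.
Truthful bid 7: loses but pays 7, utility -7.
Bid 2 instead: loses but pays 2, utility -2.
Since -2 > -7, bidding 2 is strictly better here, so truthful bidding is not dominant.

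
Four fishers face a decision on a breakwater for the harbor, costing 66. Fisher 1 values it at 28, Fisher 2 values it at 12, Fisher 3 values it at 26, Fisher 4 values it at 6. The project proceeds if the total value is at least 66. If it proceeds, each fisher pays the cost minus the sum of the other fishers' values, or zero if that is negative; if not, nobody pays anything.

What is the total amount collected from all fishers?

48

Total value 72 ≥ cost 66, so it is built.
Fisher 1: others sum to 44; max(0, 66 - 44) = 22.
Fisher 2: others sum to 60; max(0, 66 - 60) = 6.
Fisher 3: others sum to 46; max(0, 66 - 46) = 20.
Fisher 4: others sum to 66; max(0, 66 - 66) = 0.
Total collected = 22 + 6 + 20 + 0 = 48.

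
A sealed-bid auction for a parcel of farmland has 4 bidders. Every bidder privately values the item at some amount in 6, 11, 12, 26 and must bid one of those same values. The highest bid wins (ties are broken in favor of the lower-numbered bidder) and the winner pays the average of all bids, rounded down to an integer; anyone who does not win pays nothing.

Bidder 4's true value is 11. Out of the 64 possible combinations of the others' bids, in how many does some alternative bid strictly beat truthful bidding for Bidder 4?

Others bid (6, 6, 11): truth gives 0; bid 12 gives 3 > 0. Violating.
Others bid (6, 11, 6): truth gives 0; bid 12 gives 3 > 0. Violating.
Others bid (6, 11, 11): truth gives 0; bid 12 gives 1 > 0. Violating.
Others bid (11, 6, 6): truth gives 0; bid 12 gives 3 > 0. Violating.
Others bid (6, 6, 6): truth gives 4; no alternative beats it.
Others bid (6, 6, 12): truth gives 0; no alternative beats it.
(Checking all 64 profiles: 6 have a profitable deviation, 58 do not.)

6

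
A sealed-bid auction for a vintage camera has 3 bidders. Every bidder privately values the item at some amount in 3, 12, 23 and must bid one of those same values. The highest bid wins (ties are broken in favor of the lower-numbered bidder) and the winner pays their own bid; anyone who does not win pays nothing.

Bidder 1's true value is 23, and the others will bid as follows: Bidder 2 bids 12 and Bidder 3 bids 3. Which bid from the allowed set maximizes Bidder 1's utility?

12

Bid 3: loses, pays 0, utility 0.
Bid 12: wins, pays 12, utility 23 - 12 = 11.
Bid 23: wins, pays 23, utility 23 - 23 = 0.
The best choice is 12 with utility 11.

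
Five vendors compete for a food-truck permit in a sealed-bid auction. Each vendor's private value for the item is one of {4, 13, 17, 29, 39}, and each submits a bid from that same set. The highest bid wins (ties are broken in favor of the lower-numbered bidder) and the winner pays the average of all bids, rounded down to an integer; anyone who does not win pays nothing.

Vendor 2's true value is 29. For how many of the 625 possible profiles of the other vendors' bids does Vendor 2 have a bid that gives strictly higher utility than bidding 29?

Others bid (4, 4, 4, 4): truth gives 20; bid 13 gives 24 > 20. Violating.
Others bid (4, 4, 4, 13): truth gives 19; bid 13 gives 22 > 19. Violating.
Others bid (4, 4, 4, 17): truth gives 18; bid 17 gives 20 > 18. Violating.
Others bid (4, 4, 4, 39): truth gives 0; bid 39 gives 11 > 0. Violating.
Others bid (4, 4, 4, 29): truth gives 15; no alternative beats it.
Others bid (4, 4, 13, 29): truth gives 14; no alternative beats it.
(Checking all 625 profiles: 306 have a profitable deviation, 319 do not.)

306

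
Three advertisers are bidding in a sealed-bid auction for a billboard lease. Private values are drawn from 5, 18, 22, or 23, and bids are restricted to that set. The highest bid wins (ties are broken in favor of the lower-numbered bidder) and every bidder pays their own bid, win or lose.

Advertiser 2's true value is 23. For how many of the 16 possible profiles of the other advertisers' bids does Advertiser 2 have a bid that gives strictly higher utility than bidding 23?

Others bid (5, 5): truth gives 0; bid 18 gives 5 > 0. Violating.
Others bid (5, 18): truth gives 0; bid 18 gives 5 > 0. Violating.
Others bid (5, 22): truth gives 0; bid 22 gives 1 > 0. Violating.
Others bid (18, 5): truth gives 0; bid 22 gives 1 > 0. Violating.
Others bid (5, 23): truth gives 0; no alternative beats it.
Others bid (18, 23): truth gives 0; no alternative beats it.
(Checking all 16 profiles: 10 have a profitable deviation, 6 do not.)

10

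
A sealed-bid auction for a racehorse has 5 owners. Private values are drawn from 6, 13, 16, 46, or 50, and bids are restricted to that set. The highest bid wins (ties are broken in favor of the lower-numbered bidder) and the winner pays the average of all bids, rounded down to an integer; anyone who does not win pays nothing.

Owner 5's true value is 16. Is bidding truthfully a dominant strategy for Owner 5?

No

Consider the case where Owner 1 bids 6, Owner 2 bids 6, Owner 3 bids 6 and Owner 4 bids 6.
Truthful bid 16: wins, pays 8, utility 16 - 8 = 8.
Bid 13 instead: wins, pays 7, utility 16 - 7 = 9.
Since 9 > 8, bidding 13 is strictly better here, so truthful bidding is not dominant.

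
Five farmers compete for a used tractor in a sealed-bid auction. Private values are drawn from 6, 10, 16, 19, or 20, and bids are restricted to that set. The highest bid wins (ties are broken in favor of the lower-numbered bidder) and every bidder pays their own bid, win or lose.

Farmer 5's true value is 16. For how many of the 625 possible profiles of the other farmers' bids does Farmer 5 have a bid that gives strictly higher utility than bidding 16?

Others bid (6, 6, 6, 6): truth gives 0; bid 10 gives 6 > 0. Violating.
Others bid (6, 6, 6, 16): truth gives -16; bid 19 gives -3 > -16. Violating.
Others bid (6, 6, 6, 19): truth gives -16; bid 20 gives -4 > -16. Violating.
Others bid (6, 6, 6, 20): truth gives -16; bid 6 gives -6 > -16. Violating.
Others bid (6, 6, 6, 10): truth gives 0; no alternative beats it.
Others bid (6, 6, 10, 6): truth gives 0; no alternative beats it.
(Checking all 625 profiles: 610 have a profitable deviation, 15 do not.)

610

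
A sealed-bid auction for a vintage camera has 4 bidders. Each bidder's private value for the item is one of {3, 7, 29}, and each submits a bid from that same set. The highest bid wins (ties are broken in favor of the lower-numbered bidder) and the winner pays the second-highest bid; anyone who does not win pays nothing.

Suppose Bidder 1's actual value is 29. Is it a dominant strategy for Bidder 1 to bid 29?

Check each profile of the others' bids and compare truth against every alternative bid.
Others bid (3, 3, 3): truth gives 26, best alternative gives 26.
Others bid (3, 3, 7): truth gives 22, best alternative gives 22.
Others bid (3, 7, 3): truth gives 22, best alternative gives 22.
Others bid (3, 7, 7): truth gives 22, best alternative gives 22.
Others bid (7, 3, 3): truth gives 22, best alternative gives 22.
Others bid (7, 3, 7): truth gives 22, best alternative gives 22.
(Remaining 21 profiles checked similarly; truth is weakly best in each.)
In every case the truthful bid is at least as good as any alternative, so it is a dominant strategy.

Yes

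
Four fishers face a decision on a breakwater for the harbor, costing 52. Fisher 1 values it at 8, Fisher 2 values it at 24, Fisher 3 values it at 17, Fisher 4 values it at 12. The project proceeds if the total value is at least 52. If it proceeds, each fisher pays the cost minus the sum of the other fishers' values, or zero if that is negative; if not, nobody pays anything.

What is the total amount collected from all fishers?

26

Total value 61 ≥ cost 52, so it is built.
Fisher 1: others sum to 53; max(0, 52 - 53) = 0.
Fisher 2: others sum to 37; max(0, 52 - 37) = 15.
Fisher 3: others sum to 44; max(0, 52 - 44) = 8.
Fisher 4: others sum to 49; max(0, 52 - 49) = 3.
Total collected = 0 + 15 + 8 + 3 = 26.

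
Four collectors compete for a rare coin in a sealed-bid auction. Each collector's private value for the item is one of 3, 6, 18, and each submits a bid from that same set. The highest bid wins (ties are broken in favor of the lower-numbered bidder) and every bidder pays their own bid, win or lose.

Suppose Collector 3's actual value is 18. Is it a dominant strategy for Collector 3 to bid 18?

No

Consider the case where Collector 1 bids 3, Collector 2 bids 3 and Collector 4 bids 3.
Truthful bid 18: wins, pays 18, utility 18 - 18 = 0.
Bid 6 instead: wins, pays 6, utility 18 - 6 = 12.
Since 12 > 0, bidding 6 is strictly better here, so truthful bidding is not dominant.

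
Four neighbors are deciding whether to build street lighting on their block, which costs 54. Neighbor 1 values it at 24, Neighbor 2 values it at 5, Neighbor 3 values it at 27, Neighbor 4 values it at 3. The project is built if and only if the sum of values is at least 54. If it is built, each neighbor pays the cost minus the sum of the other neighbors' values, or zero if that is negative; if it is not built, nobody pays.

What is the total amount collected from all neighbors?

41

Total value 59 ≥ cost 54, so it is built.
Neighbor 1: others sum to 35; max(0, 54 - 35) = 19.
Neighbor 2: others sum to 54; max(0, 54 - 54) = 0.
Neighbor 3: others sum to 32; max(0, 54 - 32) = 22.
Neighbor 4: others sum to 56; max(0, 54 - 56) = 0.
Total collected = 19 + 0 + 22 + 0 = 41.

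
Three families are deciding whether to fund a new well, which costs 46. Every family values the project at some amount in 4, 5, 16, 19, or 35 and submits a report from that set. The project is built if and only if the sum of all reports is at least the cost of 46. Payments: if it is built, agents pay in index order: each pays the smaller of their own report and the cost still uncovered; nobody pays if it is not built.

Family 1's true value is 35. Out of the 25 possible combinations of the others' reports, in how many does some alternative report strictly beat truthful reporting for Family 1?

13

Others report (4, 35): truth gives 0; report 16 gives 19 > 0. Violating.
Others report (5, 35): truth gives 0; report 16 gives 19 > 0. Violating.
Others report (16, 16): truth gives 0; report 16 gives 19 > 0. Violating.
Others report (16, 19): truth gives 0; report 16 gives 19 > 0. Violating.
Others report (4, 4): truth gives 0; no alternative beats it.
Others report (4, 5): truth gives 0; no alternative beats it.
(Checking all 25 profiles: 13 have a profitable deviation, 12 do not.)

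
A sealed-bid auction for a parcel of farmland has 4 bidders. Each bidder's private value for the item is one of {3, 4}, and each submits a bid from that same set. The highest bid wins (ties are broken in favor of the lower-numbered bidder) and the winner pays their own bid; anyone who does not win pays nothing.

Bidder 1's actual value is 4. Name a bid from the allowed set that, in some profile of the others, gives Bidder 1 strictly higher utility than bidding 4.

Suppose Bidder 2 bids 3, Bidder 3 bids 3 and Bidder 4 bids 3.
Bid 4: wins, pays 4, utility 4 - 4 = 0.
Bid 3: wins, pays 3, utility 4 - 3 = 1.
So bidding 3 beats truth here (1 > 0).

3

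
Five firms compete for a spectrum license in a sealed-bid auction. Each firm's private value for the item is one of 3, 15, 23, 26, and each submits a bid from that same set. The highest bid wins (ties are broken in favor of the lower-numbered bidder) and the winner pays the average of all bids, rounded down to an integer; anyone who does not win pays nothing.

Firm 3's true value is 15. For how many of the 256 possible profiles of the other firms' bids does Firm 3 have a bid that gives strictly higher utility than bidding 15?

35

Others bid (3, 3, 3, 23): truth gives 0; bid 23 gives 4 > 0. Violating.
Others bid (3, 3, 3, 26): truth gives 0; bid 26 gives 3 > 0. Violating.
Others bid (3, 3, 15, 23): truth gives 0; bid 23 gives 2 > 0. Violating.
Others bid (3, 3, 15, 26): truth gives 0; bid 26 gives 1 > 0. Violating.
Others bid (3, 3, 3, 3): truth gives 10; no alternative beats it.
Others bid (3, 3, 3, 15): truth gives 8; no alternative beats it.
(Checking all 256 profiles: 35 have a profitable deviation, 221 do not.)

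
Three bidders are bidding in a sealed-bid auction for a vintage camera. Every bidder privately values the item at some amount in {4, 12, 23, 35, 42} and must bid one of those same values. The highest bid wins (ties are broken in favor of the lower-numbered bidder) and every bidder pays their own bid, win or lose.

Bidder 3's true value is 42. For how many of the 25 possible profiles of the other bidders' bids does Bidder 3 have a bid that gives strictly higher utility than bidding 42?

Others bid (4, 4): truth gives 0; bid 12 gives 30 > 0. Violating.
Others bid (4, 12): truth gives 0; bid 23 gives 19 > 0. Violating.
Others bid (4, 23): truth gives 0; bid 35 gives 7 > 0. Violating.
Others bid (4, 42): truth gives -42; bid 4 gives -4 > -42. Violating.
Others bid (4, 35): truth gives 0; no alternative beats it.
Others bid (12, 35): truth gives 0; no alternative beats it.
(Checking all 25 profiles: 18 have a profitable deviation, 7 do not.)

18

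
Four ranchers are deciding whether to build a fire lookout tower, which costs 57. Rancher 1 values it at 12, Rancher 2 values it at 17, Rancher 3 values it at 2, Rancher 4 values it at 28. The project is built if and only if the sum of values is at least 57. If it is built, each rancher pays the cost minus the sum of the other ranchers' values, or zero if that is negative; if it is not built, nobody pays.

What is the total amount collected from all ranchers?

Total value 59 ≥ cost 57, so it is built.
Rancher 1: others sum to 47; max(0, 57 - 47) = 10.
Rancher 2: others sum to 42; max(0, 57 - 42) = 15.
Rancher 3: others sum to 57; max(0, 57 - 57) = 0.
Rancher 4: others sum to 31; max(0, 57 - 31) = 26.
Total collected = 10 + 15 + 0 + 26 = 51.

51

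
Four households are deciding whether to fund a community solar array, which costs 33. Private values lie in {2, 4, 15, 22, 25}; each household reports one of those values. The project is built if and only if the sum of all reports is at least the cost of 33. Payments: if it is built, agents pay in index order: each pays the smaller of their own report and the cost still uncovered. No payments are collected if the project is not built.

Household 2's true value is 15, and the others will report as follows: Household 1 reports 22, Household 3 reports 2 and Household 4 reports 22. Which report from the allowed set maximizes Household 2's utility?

2

Report 2: project built, pays 2, utility 15 - 2 = 13.
Report 4: project built, pays 4, utility 15 - 4 = 11.
Report 15: project built, pays 11, utility 15 - 11 = 4.
Report 22: project built, pays 11, utility 15 - 11 = 4.
Report 25: project built, pays 11, utility 15 - 11 = 4.
The best choice is 2 with utility 13.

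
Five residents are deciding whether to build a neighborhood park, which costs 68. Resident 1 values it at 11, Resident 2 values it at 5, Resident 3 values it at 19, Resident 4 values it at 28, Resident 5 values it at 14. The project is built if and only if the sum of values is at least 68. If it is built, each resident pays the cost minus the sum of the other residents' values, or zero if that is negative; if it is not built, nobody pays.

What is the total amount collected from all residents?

Total value 77 ≥ cost 68, so it is built.
Resident 1: others sum to 66; max(0, 68 - 66) = 2.
Resident 2: others sum to 72; max(0, 68 - 72) = 0.
Resident 3: others sum to 58; max(0, 68 - 58) = 10.
Resident 4: others sum to 49; max(0, 68 - 49) = 19.
Resident 5: others sum to 63; max(0, 68 - 63) = 5.
Total collected = 2 + 0 + 10 + 19 + 5 = 36.

36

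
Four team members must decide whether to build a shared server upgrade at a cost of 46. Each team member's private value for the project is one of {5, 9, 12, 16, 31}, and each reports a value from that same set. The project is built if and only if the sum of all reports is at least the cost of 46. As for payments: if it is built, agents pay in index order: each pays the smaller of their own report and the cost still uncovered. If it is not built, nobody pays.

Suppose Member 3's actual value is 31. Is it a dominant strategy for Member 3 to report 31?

Consider the case where Member 1 reports 5, Member 2 reports 5 and Member 4 reports 31.
Truthful report 31: project built, pays 31, utility 31 - 31 = 0.
Report 5 instead: project built, pays 5, utility 31 - 5 = 26.
Since 26 > 0, reporting 5 is strictly better here, so truthful reporting is not dominant.

No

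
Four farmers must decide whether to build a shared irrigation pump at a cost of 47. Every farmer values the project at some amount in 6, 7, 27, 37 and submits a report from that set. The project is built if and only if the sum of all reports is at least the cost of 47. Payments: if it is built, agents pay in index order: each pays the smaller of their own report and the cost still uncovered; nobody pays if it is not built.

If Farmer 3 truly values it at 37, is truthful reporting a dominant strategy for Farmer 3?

No

Consider the case where Farmer 1 reports 6, Farmer 2 reports 6 and Farmer 4 reports 27.
Truthful report 37: project built, pays 35, utility 37 - 35 = 2.
Report 27 instead: project built, pays 27, utility 37 - 27 = 10.
Since 10 > 2, reporting 27 is strictly better here, so truthful reporting is not dominant.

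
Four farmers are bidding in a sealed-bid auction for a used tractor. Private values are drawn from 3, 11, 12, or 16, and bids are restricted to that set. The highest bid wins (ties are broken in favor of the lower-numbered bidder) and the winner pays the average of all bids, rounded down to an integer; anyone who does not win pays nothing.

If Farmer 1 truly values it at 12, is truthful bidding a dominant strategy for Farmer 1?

No

Consider the case where Farmer 2 bids 3, Farmer 3 bids 3 and Farmer 4 bids 3.
Truthful bid 12: wins, pays 5, utility 12 - 5 = 7.
Bid 3 instead: wins, pays 3, utility 12 - 3 = 9.
Since 9 > 7, bidding 3 is strictly better here, so truthful bidding is not dominant.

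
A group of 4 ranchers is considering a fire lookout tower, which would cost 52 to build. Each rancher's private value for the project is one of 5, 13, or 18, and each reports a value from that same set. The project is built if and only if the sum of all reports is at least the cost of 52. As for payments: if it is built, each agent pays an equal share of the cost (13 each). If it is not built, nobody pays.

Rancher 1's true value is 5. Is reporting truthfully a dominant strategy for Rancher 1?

Check each profile of the others' reports and compare truth against every alternative report.
Others report (5, 18, 18): truth gives 0, best alternative gives -8.
Others report (13, 13, 13): truth gives 0, best alternative gives -8.
Others report (13, 13, 18): truth gives 0, best alternative gives -8.
Others report (13, 18, 13): truth gives 0, best alternative gives -8.
Others report (18, 5, 18): truth gives 0, best alternative gives -8.
Others report (18, 13, 13): truth gives 0, best alternative gives -8.
(Remaining 21 profiles checked similarly; truth is weakly best in each.)
In every case the truthful report is at least as good as any alternative, so it is a dominant strategy.

Yes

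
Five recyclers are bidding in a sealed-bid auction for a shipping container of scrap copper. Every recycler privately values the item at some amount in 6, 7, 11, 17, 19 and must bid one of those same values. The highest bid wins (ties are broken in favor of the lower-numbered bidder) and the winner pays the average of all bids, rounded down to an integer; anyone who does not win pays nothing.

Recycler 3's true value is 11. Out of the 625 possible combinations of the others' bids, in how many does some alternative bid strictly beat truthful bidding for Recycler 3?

Others bid (6, 6, 6, 6): truth gives 4; bid 7 gives 5 > 4. Violating.
Others bid (6, 6, 6, 7): truth gives 4; bid 7 gives 5 > 4. Violating.
Others bid (6, 6, 6, 17): truth gives 0; bid 17 gives 1 > 0. Violating.
Others bid (6, 6, 7, 6): truth gives 4; bid 7 gives 5 > 4. Violating.
Others bid (6, 6, 6, 11): truth gives 3; no alternative beats it.
Others bid (6, 6, 6, 19): truth gives 0; no alternative beats it.
(Checking all 625 profiles: 56 have a profitable deviation, 569 do not.)

56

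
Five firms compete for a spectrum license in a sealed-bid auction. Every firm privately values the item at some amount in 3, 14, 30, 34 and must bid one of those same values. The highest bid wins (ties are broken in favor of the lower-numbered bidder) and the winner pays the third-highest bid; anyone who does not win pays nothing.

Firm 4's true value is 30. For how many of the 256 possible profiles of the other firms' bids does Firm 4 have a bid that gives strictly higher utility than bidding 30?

32

Others bid (3, 3, 3, 34): truth gives 0; bid 34 gives 27 > 0. Violating.
Others bid (3, 3, 14, 34): truth gives 0; bid 34 gives 16 > 0. Violating.
Others bid (3, 3, 30, 3): truth gives 0; bid 34 gives 27 > 0. Violating.
Others bid (3, 3, 30, 14): truth gives 0; bid 34 gives 16 > 0. Violating.
Others bid (3, 3, 3, 3): truth gives 27; no alternative beats it.
Others bid (3, 3, 3, 14): truth gives 27; no alternative beats it.
(Checking all 256 profiles: 32 have a profitable deviation, 224 do not.)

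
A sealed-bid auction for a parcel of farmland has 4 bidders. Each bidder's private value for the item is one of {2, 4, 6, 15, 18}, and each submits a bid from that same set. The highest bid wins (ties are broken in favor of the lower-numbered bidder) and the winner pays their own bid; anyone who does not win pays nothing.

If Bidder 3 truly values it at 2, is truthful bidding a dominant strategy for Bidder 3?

Check each profile of the others' bids and compare truth against every alternative bid.
Others bid (2, 2, 2): truth gives 0, best alternative gives -2.
Others bid (2, 2, 4): truth gives 0, best alternative gives -2.
Others bid (2, 2, 6): truth gives 0, best alternative gives 0.
Others bid (2, 2, 15): truth gives 0, best alternative gives 0.
Others bid (2, 2, 18): truth gives 0, best alternative gives 0.
Others bid (2, 4, 2): truth gives 0, best alternative gives 0.
(Remaining 119 profiles checked similarly; truth is weakly best in each.)
In every case the truthful bid is at least as good as any alternative, so it is a dominant strategy.

Yes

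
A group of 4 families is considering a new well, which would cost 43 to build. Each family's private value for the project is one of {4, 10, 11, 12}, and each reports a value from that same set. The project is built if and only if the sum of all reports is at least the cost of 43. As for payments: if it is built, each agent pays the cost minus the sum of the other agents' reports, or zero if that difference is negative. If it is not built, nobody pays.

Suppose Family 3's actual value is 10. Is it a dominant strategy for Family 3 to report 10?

Yes

Check each profile of the others' reports and compare truth against every alternative report.
Others report (12, 12, 12): truth gives 3, best alternative gives 3.
Others report (11, 12, 12): truth gives 2, best alternative gives 2.
Others report (12, 11, 12): truth gives 2, best alternative gives 2.
Others report (12, 12, 11): truth gives 2, best alternative gives 2.
Others report (10, 12, 12): truth gives 1, best alternative gives 1.
Others report (11, 11, 12): truth gives 1, best alternative gives 1.
(Remaining 58 profiles checked similarly; truth is weakly best in each.)
In every case the truthful report is at least as good as any alternative, so it is a dominant strategy.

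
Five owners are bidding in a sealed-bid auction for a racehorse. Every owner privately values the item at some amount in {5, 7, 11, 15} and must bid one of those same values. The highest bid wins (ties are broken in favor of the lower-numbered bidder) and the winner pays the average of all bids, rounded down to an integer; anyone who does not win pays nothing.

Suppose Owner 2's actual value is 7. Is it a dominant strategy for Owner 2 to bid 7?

Consider the case where Owner 1 bids 7, Owner 3 bids 5, Owner 4 bids 5 and Owner 5 bids 5.
Truthful bid 7: loses, pays 0, utility 0.
Bid 11 instead: wins, pays 6, utility 7 - 6 = 1.
Since 1 > 0, bidding 11 is strictly better here, so truthful bidding is not dominant.

No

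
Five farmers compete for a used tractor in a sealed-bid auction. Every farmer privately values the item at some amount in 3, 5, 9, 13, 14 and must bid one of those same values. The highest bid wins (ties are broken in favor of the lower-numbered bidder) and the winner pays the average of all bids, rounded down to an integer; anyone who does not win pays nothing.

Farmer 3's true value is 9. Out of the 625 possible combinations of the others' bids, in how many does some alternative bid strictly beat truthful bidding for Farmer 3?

134

Others bid (3, 3, 3, 3): truth gives 5; bid 5 gives 6 > 5. Violating.
Others bid (3, 3, 3, 5): truth gives 5; bid 5 gives 6 > 5. Violating.
Others bid (3, 3, 3, 13): truth gives 0; bid 13 gives 2 > 0. Violating.
Others bid (3, 3, 3, 14): truth gives 0; bid 14 gives 2 > 0. Violating.
Others bid (3, 3, 3, 9): truth gives 4; no alternative beats it.
Others bid (3, 3, 5, 9): truth gives 4; no alternative beats it.
(Checking all 625 profiles: 134 have a profitable deviation, 491 do not.)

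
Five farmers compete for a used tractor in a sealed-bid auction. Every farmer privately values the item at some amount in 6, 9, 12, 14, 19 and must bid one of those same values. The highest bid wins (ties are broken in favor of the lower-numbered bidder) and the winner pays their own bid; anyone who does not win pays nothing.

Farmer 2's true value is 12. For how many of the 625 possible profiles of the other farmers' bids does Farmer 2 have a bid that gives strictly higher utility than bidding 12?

Others bid (6, 6, 6, 6): truth gives 0; bid 9 gives 3 > 0. Violating.
Others bid (6, 6, 6, 9): truth gives 0; bid 9 gives 3 > 0. Violating.
Others bid (6, 6, 9, 6): truth gives 0; bid 9 gives 3 > 0. Violating.
Others bid (6, 6, 9, 9): truth gives 0; bid 9 gives 3 > 0. Violating.
Others bid (6, 6, 6, 12): truth gives 0; no alternative beats it.
Others bid (6, 6, 6, 14): truth gives 0; no alternative beats it.
(Checking all 625 profiles: 8 have a profitable deviation, 617 do not.)

8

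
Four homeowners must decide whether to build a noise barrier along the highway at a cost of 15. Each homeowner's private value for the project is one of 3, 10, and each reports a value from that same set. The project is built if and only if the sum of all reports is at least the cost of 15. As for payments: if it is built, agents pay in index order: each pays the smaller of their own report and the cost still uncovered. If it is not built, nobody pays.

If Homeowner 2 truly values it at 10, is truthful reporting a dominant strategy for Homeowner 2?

Consider the case where Homeowner 1 reports 3, Homeowner 3 reports 3 and Homeowner 4 reports 10.
Truthful report 10: project built, pays 10, utility 10 - 10 = 0.
Report 3 instead: project built, pays 3, utility 10 - 3 = 7.
Since 7 > 0, reporting 3 is strictly better here, so truthful reporting is not dominant.

No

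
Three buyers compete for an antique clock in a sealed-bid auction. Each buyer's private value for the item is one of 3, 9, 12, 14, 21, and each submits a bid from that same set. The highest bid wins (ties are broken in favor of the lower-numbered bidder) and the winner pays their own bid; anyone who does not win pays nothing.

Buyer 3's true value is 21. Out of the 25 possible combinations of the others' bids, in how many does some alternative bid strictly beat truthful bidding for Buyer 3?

9

Others bid (3, 3): truth gives 0; bid 9 gives 12 > 0. Violating.
Others bid (3, 9): truth gives 0; bid 12 gives 9 > 0. Violating.
Others bid (3, 12): truth gives 0; bid 14 gives 7 > 0. Violating.
Others bid (9, 3): truth gives 0; bid 12 gives 9 > 0. Violating.
Others bid (3, 14): truth gives 0; no alternative beats it.
Others bid (3, 21): truth gives 0; no alternative beats it.
(Checking all 25 profiles: 9 have a profitable deviation, 16 do not.)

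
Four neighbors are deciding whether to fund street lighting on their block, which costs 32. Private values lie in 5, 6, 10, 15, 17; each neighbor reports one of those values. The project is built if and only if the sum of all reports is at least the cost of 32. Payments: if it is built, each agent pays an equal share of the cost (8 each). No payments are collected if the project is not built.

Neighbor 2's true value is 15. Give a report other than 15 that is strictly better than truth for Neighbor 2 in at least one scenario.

Suppose Neighbor 1 reports 5, Neighbor 3 reports 5 and Neighbor 4 reports 5.
Report 15: project not built, utility 0.
Report 17: project built, pays 8, utility 15 - 8 = 7.
So reporting 17 beats truth here (7 > 0).

17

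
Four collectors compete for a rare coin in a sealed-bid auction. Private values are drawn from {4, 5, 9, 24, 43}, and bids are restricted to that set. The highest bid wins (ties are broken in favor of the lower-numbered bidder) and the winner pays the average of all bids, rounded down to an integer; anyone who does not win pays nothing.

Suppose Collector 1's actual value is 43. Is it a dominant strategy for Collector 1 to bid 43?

Consider the case where Collector 2 bids 4, Collector 3 bids 4 and Collector 4 bids 4.
Truthful bid 43: wins, pays 13, utility 43 - 13 = 30.
Bid 4 instead: wins, pays 4, utility 43 - 4 = 39.
Since 39 > 30, bidding 4 is strictly better here, so truthful bidding is not dominant.

No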